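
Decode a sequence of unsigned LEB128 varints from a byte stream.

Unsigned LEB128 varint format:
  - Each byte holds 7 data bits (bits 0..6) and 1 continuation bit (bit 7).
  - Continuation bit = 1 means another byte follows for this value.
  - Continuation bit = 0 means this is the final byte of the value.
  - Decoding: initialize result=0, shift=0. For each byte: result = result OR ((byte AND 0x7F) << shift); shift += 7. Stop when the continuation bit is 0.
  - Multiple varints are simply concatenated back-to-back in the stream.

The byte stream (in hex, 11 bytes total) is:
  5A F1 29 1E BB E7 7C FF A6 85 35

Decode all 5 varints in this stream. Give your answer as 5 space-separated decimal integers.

  byte[0]=0x5A cont=0 payload=0x5A=90: acc |= 90<<0 -> acc=90 shift=7 [end]
Varint 1: bytes[0:1] = 5A -> value 90 (1 byte(s))
  byte[1]=0xF1 cont=1 payload=0x71=113: acc |= 113<<0 -> acc=113 shift=7
  byte[2]=0x29 cont=0 payload=0x29=41: acc |= 41<<7 -> acc=5361 shift=14 [end]
Varint 2: bytes[1:3] = F1 29 -> value 5361 (2 byte(s))
  byte[3]=0x1E cont=0 payload=0x1E=30: acc |= 30<<0 -> acc=30 shift=7 [end]
Varint 3: bytes[3:4] = 1E -> value 30 (1 byte(s))
  byte[4]=0xBB cont=1 payload=0x3B=59: acc |= 59<<0 -> acc=59 shift=7
  byte[5]=0xE7 cont=1 payload=0x67=103: acc |= 103<<7 -> acc=13243 shift=14
  byte[6]=0x7C cont=0 payload=0x7C=124: acc |= 124<<14 -> acc=2044859 shift=21 [end]
Varint 4: bytes[4:7] = BB E7 7C -> value 2044859 (3 byte(s))
  byte[7]=0xFF cont=1 payload=0x7F=127: acc |= 127<<0 -> acc=127 shift=7
  byte[8]=0xA6 cont=1 payload=0x26=38: acc |= 38<<7 -> acc=4991 shift=14
  byte[9]=0x85 cont=1 payload=0x05=5: acc |= 5<<14 -> acc=86911 shift=21
  byte[10]=0x35 cont=0 payload=0x35=53: acc |= 53<<21 -> acc=111235967 shift=28 [end]
Varint 5: bytes[7:11] = FF A6 85 35 -> value 111235967 (4 byte(s))

Answer: 90 5361 30 2044859 111235967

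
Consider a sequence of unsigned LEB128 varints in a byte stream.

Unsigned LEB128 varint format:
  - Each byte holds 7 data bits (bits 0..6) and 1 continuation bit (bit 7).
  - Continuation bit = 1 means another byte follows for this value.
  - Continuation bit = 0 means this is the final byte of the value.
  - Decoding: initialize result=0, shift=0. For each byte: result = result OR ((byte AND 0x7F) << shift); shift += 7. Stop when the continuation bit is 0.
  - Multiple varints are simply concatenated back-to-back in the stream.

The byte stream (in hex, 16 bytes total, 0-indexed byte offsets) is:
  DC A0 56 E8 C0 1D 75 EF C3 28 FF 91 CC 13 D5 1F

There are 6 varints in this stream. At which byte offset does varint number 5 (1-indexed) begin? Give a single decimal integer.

  byte[0]=0xDC cont=1 payload=0x5C=92: acc |= 92<<0 -> acc=92 shift=7
  byte[1]=0xA0 cont=1 payload=0x20=32: acc |= 32<<7 -> acc=4188 shift=14
  byte[2]=0x56 cont=0 payload=0x56=86: acc |= 86<<14 -> acc=1413212 shift=21 [end]
Varint 1: bytes[0:3] = DC A0 56 -> value 1413212 (3 byte(s))
  byte[3]=0xE8 cont=1 payload=0x68=104: acc |= 104<<0 -> acc=104 shift=7
  byte[4]=0xC0 cont=1 payload=0x40=64: acc |= 64<<7 -> acc=8296 shift=14
  byte[5]=0x1D cont=0 payload=0x1D=29: acc |= 29<<14 -> acc=483432 shift=21 [end]
Varint 2: bytes[3:6] = E8 C0 1D -> value 483432 (3 byte(s))
  byte[6]=0x75 cont=0 payload=0x75=117: acc |= 117<<0 -> acc=117 shift=7 [end]
Varint 3: bytes[6:7] = 75 -> value 117 (1 byte(s))
  byte[7]=0xEF cont=1 payload=0x6F=111: acc |= 111<<0 -> acc=111 shift=7
  byte[8]=0xC3 cont=1 payload=0x43=67: acc |= 67<<7 -> acc=8687 shift=14
  byte[9]=0x28 cont=0 payload=0x28=40: acc |= 40<<14 -> acc=664047 shift=21 [end]
Varint 4: bytes[7:10] = EF C3 28 -> value 664047 (3 byte(s))
  byte[10]=0xFF cont=1 payload=0x7F=127: acc |= 127<<0 -> acc=127 shift=7
  byte[11]=0x91 cont=1 payload=0x11=17: acc |= 17<<7 -> acc=2303 shift=14
  byte[12]=0xCC cont=1 payload=0x4C=76: acc |= 76<<14 -> acc=1247487 shift=21
  byte[13]=0x13 cont=0 payload=0x13=19: acc |= 19<<21 -> acc=41093375 shift=28 [end]
Varint 5: bytes[10:14] = FF 91 CC 13 -> value 41093375 (4 byte(s))
  byte[14]=0xD5 cont=1 payload=0x55=85: acc |= 85<<0 -> acc=85 shift=7
  byte[15]=0x1F cont=0 payload=0x1F=31: acc |= 31<<7 -> acc=4053 shift=14 [end]
Varint 6: bytes[14:16] = D5 1F -> value 4053 (2 byte(s))

Answer: 10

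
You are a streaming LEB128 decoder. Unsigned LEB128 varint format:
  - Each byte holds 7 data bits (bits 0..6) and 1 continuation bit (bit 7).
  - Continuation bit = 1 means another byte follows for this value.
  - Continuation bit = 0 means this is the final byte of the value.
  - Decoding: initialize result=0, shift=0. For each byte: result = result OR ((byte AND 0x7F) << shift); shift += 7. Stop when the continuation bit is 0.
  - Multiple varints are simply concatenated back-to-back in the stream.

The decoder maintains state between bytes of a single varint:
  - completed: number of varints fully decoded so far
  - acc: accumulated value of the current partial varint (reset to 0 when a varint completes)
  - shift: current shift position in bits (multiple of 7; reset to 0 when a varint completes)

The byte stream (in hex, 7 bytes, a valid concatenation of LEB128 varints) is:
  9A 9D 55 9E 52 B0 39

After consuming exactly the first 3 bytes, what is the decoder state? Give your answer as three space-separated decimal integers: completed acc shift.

byte[0]=0x9A cont=1 payload=0x1A: acc |= 26<<0 -> completed=0 acc=26 shift=7
byte[1]=0x9D cont=1 payload=0x1D: acc |= 29<<7 -> completed=0 acc=3738 shift=14
byte[2]=0x55 cont=0 payload=0x55: varint #1 complete (value=1396378); reset -> completed=1 acc=0 shift=0

Answer: 1 0 0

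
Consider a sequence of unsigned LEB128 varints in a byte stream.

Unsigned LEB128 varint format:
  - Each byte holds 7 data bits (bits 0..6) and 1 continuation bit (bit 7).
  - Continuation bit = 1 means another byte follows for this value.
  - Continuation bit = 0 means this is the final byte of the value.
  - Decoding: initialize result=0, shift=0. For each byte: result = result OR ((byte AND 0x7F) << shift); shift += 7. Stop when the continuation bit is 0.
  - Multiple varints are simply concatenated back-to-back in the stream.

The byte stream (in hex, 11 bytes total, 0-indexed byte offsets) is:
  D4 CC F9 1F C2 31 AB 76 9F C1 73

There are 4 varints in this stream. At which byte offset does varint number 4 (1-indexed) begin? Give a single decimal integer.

  byte[0]=0xD4 cont=1 payload=0x54=84: acc |= 84<<0 -> acc=84 shift=7
  byte[1]=0xCC cont=1 payload=0x4C=76: acc |= 76<<7 -> acc=9812 shift=14
  byte[2]=0xF9 cont=1 payload=0x79=121: acc |= 121<<14 -> acc=1992276 shift=21
  byte[3]=0x1F cont=0 payload=0x1F=31: acc |= 31<<21 -> acc=67003988 shift=28 [end]
Varint 1: bytes[0:4] = D4 CC F9 1F -> value 67003988 (4 byte(s))
  byte[4]=0xC2 cont=1 payload=0x42=66: acc |= 66<<0 -> acc=66 shift=7
  byte[5]=0x31 cont=0 payload=0x31=49: acc |= 49<<7 -> acc=6338 shift=14 [end]
Varint 2: bytes[4:6] = C2 31 -> value 6338 (2 byte(s))
  byte[6]=0xAB cont=1 payload=0x2B=43: acc |= 43<<0 -> acc=43 shift=7
  byte[7]=0x76 cont=0 payload=0x76=118: acc |= 118<<7 -> acc=15147 shift=14 [end]
Varint 3: bytes[6:8] = AB 76 -> value 15147 (2 byte(s))
  byte[8]=0x9F cont=1 payload=0x1F=31: acc |= 31<<0 -> acc=31 shift=7
  byte[9]=0xC1 cont=1 payload=0x41=65: acc |= 65<<7 -> acc=8351 shift=14
  byte[10]=0x73 cont=0 payload=0x73=115: acc |= 115<<14 -> acc=1892511 shift=21 [end]
Varint 4: bytes[8:11] = 9F C1 73 -> value 1892511 (3 byte(s))

Answer: 8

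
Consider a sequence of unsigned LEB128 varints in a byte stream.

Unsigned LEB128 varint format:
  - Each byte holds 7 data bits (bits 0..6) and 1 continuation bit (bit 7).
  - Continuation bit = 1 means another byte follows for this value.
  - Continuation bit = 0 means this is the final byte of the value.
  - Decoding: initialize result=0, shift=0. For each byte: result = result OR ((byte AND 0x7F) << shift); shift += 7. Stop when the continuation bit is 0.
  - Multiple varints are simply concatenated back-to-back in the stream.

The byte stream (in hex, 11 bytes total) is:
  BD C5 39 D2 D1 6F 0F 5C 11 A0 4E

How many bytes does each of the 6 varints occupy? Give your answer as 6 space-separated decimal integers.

Answer: 3 3 1 1 1 2

Derivation:
  byte[0]=0xBD cont=1 payload=0x3D=61: acc |= 61<<0 -> acc=61 shift=7
  byte[1]=0xC5 cont=1 payload=0x45=69: acc |= 69<<7 -> acc=8893 shift=14
  byte[2]=0x39 cont=0 payload=0x39=57: acc |= 57<<14 -> acc=942781 shift=21 [end]
Varint 1: bytes[0:3] = BD C5 39 -> value 942781 (3 byte(s))
  byte[3]=0xD2 cont=1 payload=0x52=82: acc |= 82<<0 -> acc=82 shift=7
  byte[4]=0xD1 cont=1 payload=0x51=81: acc |= 81<<7 -> acc=10450 shift=14
  byte[5]=0x6F cont=0 payload=0x6F=111: acc |= 111<<14 -> acc=1829074 shift=21 [end]
Varint 2: bytes[3:6] = D2 D1 6F -> value 1829074 (3 byte(s))
  byte[6]=0x0F cont=0 payload=0x0F=15: acc |= 15<<0 -> acc=15 shift=7 [end]
Varint 3: bytes[6:7] = 0F -> value 15 (1 byte(s))
  byte[7]=0x5C cont=0 payload=0x5C=92: acc |= 92<<0 -> acc=92 shift=7 [end]
Varint 4: bytes[7:8] = 5C -> value 92 (1 byte(s))
  byte[8]=0x11 cont=0 payload=0x11=17: acc |= 17<<0 -> acc=17 shift=7 [end]
Varint 5: bytes[8:9] = 11 -> value 17 (1 byte(s))
  byte[9]=0xA0 cont=1 payload=0x20=32: acc |= 32<<0 -> acc=32 shift=7
  byte[10]=0x4E cont=0 payload=0x4E=78: acc |= 78<<7 -> acc=10016 shift=14 [end]
Varint 6: bytes[9:11] = A0 4E -> value 10016 (2 byte(s))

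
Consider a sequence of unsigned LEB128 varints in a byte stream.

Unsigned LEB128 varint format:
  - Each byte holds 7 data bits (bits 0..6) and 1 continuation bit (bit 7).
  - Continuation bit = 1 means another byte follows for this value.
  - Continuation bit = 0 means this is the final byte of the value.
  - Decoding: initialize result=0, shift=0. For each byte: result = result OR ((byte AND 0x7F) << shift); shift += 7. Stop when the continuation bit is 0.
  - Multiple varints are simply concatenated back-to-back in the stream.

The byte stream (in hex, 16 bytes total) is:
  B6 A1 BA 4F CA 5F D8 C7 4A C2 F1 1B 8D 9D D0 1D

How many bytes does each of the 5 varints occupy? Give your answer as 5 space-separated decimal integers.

  byte[0]=0xB6 cont=1 payload=0x36=54: acc |= 54<<0 -> acc=54 shift=7
  byte[1]=0xA1 cont=1 payload=0x21=33: acc |= 33<<7 -> acc=4278 shift=14
  byte[2]=0xBA cont=1 payload=0x3A=58: acc |= 58<<14 -> acc=954550 shift=21
  byte[3]=0x4F cont=0 payload=0x4F=79: acc |= 79<<21 -> acc=166629558 shift=28 [end]
Varint 1: bytes[0:4] = B6 A1 BA 4F -> value 166629558 (4 byte(s))
  byte[4]=0xCA cont=1 payload=0x4A=74: acc |= 74<<0 -> acc=74 shift=7
  byte[5]=0x5F cont=0 payload=0x5F=95: acc |= 95<<7 -> acc=12234 shift=14 [end]
Varint 2: bytes[4:6] = CA 5F -> value 12234 (2 byte(s))
  byte[6]=0xD8 cont=1 payload=0x58=88: acc |= 88<<0 -> acc=88 shift=7
  byte[7]=0xC7 cont=1 payload=0x47=71: acc |= 71<<7 -> acc=9176 shift=14
  byte[8]=0x4A cont=0 payload=0x4A=74: acc |= 74<<14 -> acc=1221592 shift=21 [end]
Varint 3: bytes[6:9] = D8 C7 4A -> value 1221592 (3 byte(s))
  byte[9]=0xC2 cont=1 payload=0x42=66: acc |= 66<<0 -> acc=66 shift=7
  byte[10]=0xF1 cont=1 payload=0x71=113: acc |= 113<<7 -> acc=14530 shift=14
  byte[11]=0x1B cont=0 payload=0x1B=27: acc |= 27<<14 -> acc=456898 shift=21 [end]
Varint 4: bytes[9:12] = C2 F1 1B -> value 456898 (3 byte(s))
  byte[12]=0x8D cont=1 payload=0x0D=13: acc |= 13<<0 -> acc=13 shift=7
  byte[13]=0x9D cont=1 payload=0x1D=29: acc |= 29<<7 -> acc=3725 shift=14
  byte[14]=0xD0 cont=1 payload=0x50=80: acc |= 80<<14 -> acc=1314445 shift=21
  byte[15]=0x1D cont=0 payload=0x1D=29: acc |= 29<<21 -> acc=62131853 shift=28 [end]
Varint 5: bytes[12:16] = 8D 9D D0 1D -> value 62131853 (4 byte(s))

Answer: 4 2 3 3 4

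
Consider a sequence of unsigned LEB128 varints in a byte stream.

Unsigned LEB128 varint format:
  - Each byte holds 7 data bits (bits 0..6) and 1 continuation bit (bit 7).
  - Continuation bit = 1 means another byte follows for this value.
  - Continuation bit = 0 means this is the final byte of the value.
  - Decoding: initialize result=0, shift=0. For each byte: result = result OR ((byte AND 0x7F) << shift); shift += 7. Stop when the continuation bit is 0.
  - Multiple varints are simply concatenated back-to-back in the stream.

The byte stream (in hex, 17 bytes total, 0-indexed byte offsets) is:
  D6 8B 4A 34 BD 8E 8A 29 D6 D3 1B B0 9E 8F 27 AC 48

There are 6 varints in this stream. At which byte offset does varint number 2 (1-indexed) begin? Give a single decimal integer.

  byte[0]=0xD6 cont=1 payload=0x56=86: acc |= 86<<0 -> acc=86 shift=7
  byte[1]=0x8B cont=1 payload=0x0B=11: acc |= 11<<7 -> acc=1494 shift=14
  byte[2]=0x4A cont=0 payload=0x4A=74: acc |= 74<<14 -> acc=1213910 shift=21 [end]
Varint 1: bytes[0:3] = D6 8B 4A -> value 1213910 (3 byte(s))
  byte[3]=0x34 cont=0 payload=0x34=52: acc |= 52<<0 -> acc=52 shift=7 [end]
Varint 2: bytes[3:4] = 34 -> value 52 (1 byte(s))
  byte[4]=0xBD cont=1 payload=0x3D=61: acc |= 61<<0 -> acc=61 shift=7
  byte[5]=0x8E cont=1 payload=0x0E=14: acc |= 14<<7 -> acc=1853 shift=14
  byte[6]=0x8A cont=1 payload=0x0A=10: acc |= 10<<14 -> acc=165693 shift=21
  byte[7]=0x29 cont=0 payload=0x29=41: acc |= 41<<21 -> acc=86148925 shift=28 [end]
Varint 3: bytes[4:8] = BD 8E 8A 29 -> value 86148925 (4 byte(s))
  byte[8]=0xD6 cont=1 payload=0x56=86: acc |= 86<<0 -> acc=86 shift=7
  byte[9]=0xD3 cont=1 payload=0x53=83: acc |= 83<<7 -> acc=10710 shift=14
  byte[10]=0x1B cont=0 payload=0x1B=27: acc |= 27<<14 -> acc=453078 shift=21 [end]
Varint 4: bytes[8:11] = D6 D3 1B -> value 453078 (3 byte(s))
  byte[11]=0xB0 cont=1 payload=0x30=48: acc |= 48<<0 -> acc=48 shift=7
  byte[12]=0x9E cont=1 payload=0x1E=30: acc |= 30<<7 -> acc=3888 shift=14
  byte[13]=0x8F cont=1 payload=0x0F=15: acc |= 15<<14 -> acc=249648 shift=21
  byte[14]=0x27 cont=0 payload=0x27=39: acc |= 39<<21 -> acc=82038576 shift=28 [end]
Varint 5: bytes[11:15] = B0 9E 8F 27 -> value 82038576 (4 byte(s))
  byte[15]=0xAC cont=1 payload=0x2C=44: acc |= 44<<0 -> acc=44 shift=7
  byte[16]=0x48 cont=0 payload=0x48=72: acc |= 72<<7 -> acc=9260 shift=14 [end]
Varint 6: bytes[15:17] = AC 48 -> value 9260 (2 byte(s))

Answer: 3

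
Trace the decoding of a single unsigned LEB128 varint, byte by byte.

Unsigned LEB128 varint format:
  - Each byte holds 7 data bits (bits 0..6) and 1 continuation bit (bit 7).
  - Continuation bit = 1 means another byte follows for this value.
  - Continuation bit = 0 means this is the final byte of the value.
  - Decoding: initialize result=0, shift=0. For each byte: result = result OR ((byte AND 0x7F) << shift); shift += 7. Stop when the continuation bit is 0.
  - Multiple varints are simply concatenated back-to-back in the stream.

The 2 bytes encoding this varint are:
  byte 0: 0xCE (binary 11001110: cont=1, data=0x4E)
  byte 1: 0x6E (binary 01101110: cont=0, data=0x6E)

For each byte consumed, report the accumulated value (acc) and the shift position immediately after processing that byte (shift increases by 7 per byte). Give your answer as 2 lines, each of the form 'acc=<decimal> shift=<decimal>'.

Answer: acc=78 shift=7
acc=14158 shift=14

Derivation:
byte 0=0xCE: payload=0x4E=78, contrib = 78<<0 = 78; acc -> 78, shift -> 7
byte 1=0x6E: payload=0x6E=110, contrib = 110<<7 = 14080; acc -> 14158, shift -> 14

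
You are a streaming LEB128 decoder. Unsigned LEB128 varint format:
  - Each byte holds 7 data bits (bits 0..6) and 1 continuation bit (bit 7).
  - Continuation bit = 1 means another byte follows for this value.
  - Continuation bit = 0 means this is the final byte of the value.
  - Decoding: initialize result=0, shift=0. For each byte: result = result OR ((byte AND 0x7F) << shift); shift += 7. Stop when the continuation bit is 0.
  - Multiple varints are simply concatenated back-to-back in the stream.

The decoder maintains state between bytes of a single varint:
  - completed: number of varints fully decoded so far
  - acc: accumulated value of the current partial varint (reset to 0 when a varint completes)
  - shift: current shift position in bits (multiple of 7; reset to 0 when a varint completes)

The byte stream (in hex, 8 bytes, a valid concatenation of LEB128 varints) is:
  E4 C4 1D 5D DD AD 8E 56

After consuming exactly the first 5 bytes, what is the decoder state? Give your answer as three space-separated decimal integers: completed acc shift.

Answer: 2 93 7

Derivation:
byte[0]=0xE4 cont=1 payload=0x64: acc |= 100<<0 -> completed=0 acc=100 shift=7
byte[1]=0xC4 cont=1 payload=0x44: acc |= 68<<7 -> completed=0 acc=8804 shift=14
byte[2]=0x1D cont=0 payload=0x1D: varint #1 complete (value=483940); reset -> completed=1 acc=0 shift=0
byte[3]=0x5D cont=0 payload=0x5D: varint #2 complete (value=93); reset -> completed=2 acc=0 shift=0
byte[4]=0xDD cont=1 payload=0x5D: acc |= 93<<0 -> completed=2 acc=93 shift=7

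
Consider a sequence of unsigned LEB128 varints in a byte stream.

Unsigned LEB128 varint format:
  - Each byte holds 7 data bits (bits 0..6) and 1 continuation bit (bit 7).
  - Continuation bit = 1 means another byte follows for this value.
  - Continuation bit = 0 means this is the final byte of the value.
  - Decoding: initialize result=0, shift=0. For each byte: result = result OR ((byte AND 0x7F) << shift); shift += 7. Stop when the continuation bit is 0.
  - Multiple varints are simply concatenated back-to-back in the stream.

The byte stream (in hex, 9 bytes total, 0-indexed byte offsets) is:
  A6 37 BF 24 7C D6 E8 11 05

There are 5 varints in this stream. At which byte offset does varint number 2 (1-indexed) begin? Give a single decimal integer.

Answer: 2

Derivation:
  byte[0]=0xA6 cont=1 payload=0x26=38: acc |= 38<<0 -> acc=38 shift=7
  byte[1]=0x37 cont=0 payload=0x37=55: acc |= 55<<7 -> acc=7078 shift=14 [end]
Varint 1: bytes[0:2] = A6 37 -> value 7078 (2 byte(s))
  byte[2]=0xBF cont=1 payload=0x3F=63: acc |= 63<<0 -> acc=63 shift=7
  byte[3]=0x24 cont=0 payload=0x24=36: acc |= 36<<7 -> acc=4671 shift=14 [end]
Varint 2: bytes[2:4] = BF 24 -> value 4671 (2 byte(s))
  byte[4]=0x7C cont=0 payload=0x7C=124: acc |= 124<<0 -> acc=124 shift=7 [end]
Varint 3: bytes[4:5] = 7C -> value 124 (1 byte(s))
  byte[5]=0xD6 cont=1 payload=0x56=86: acc |= 86<<0 -> acc=86 shift=7
  byte[6]=0xE8 cont=1 payload=0x68=104: acc |= 104<<7 -> acc=13398 shift=14
  byte[7]=0x11 cont=0 payload=0x11=17: acc |= 17<<14 -> acc=291926 shift=21 [end]
Varint 4: bytes[5:8] = D6 E8 11 -> value 291926 (3 byte(s))
  byte[8]=0x05 cont=0 payload=0x05=5: acc |= 5<<0 -> acc=5 shift=7 [end]
Varint 5: bytes[8:9] = 05 -> value 5 (1 byte(s))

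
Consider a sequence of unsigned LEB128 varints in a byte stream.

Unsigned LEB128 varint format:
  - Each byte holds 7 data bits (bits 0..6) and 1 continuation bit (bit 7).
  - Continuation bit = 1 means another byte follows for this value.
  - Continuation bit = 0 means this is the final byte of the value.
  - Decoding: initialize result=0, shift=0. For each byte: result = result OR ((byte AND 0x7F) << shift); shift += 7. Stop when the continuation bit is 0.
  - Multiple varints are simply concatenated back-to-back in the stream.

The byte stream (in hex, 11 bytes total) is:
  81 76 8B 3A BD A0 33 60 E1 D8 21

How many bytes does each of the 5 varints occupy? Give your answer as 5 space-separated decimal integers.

Answer: 2 2 3 1 3

Derivation:
  byte[0]=0x81 cont=1 payload=0x01=1: acc |= 1<<0 -> acc=1 shift=7
  byte[1]=0x76 cont=0 payload=0x76=118: acc |= 118<<7 -> acc=15105 shift=14 [end]
Varint 1: bytes[0:2] = 81 76 -> value 15105 (2 byte(s))
  byte[2]=0x8B cont=1 payload=0x0B=11: acc |= 11<<0 -> acc=11 shift=7
  byte[3]=0x3A cont=0 payload=0x3A=58: acc |= 58<<7 -> acc=7435 shift=14 [end]
Varint 2: bytes[2:4] = 8B 3A -> value 7435 (2 byte(s))
  byte[4]=0xBD cont=1 payload=0x3D=61: acc |= 61<<0 -> acc=61 shift=7
  byte[5]=0xA0 cont=1 payload=0x20=32: acc |= 32<<7 -> acc=4157 shift=14
  byte[6]=0x33 cont=0 payload=0x33=51: acc |= 51<<14 -> acc=839741 shift=21 [end]
Varint 3: bytes[4:7] = BD A0 33 -> value 839741 (3 byte(s))
  byte[7]=0x60 cont=0 payload=0x60=96: acc |= 96<<0 -> acc=96 shift=7 [end]
Varint 4: bytes[7:8] = 60 -> value 96 (1 byte(s))
  byte[8]=0xE1 cont=1 payload=0x61=97: acc |= 97<<0 -> acc=97 shift=7
  byte[9]=0xD8 cont=1 payload=0x58=88: acc |= 88<<7 -> acc=11361 shift=14
  byte[10]=0x21 cont=0 payload=0x21=33: acc |= 33<<14 -> acc=552033 shift=21 [end]
Varint 5: bytes[8:11] = E1 D8 21 -> value 552033 (3 byte(s))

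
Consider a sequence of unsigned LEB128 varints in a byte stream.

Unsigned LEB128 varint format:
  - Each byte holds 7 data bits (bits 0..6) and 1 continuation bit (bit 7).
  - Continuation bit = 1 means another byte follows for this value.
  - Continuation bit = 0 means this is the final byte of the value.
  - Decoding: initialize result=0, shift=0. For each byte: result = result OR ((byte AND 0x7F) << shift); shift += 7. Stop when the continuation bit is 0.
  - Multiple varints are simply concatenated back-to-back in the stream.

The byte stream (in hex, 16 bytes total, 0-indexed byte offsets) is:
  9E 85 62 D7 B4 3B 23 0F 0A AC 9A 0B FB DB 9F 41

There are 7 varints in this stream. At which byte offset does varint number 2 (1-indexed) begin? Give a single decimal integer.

  byte[0]=0x9E cont=1 payload=0x1E=30: acc |= 30<<0 -> acc=30 shift=7
  byte[1]=0x85 cont=1 payload=0x05=5: acc |= 5<<7 -> acc=670 shift=14
  byte[2]=0x62 cont=0 payload=0x62=98: acc |= 98<<14 -> acc=1606302 shift=21 [end]
Varint 1: bytes[0:3] = 9E 85 62 -> value 1606302 (3 byte(s))
  byte[3]=0xD7 cont=1 payload=0x57=87: acc |= 87<<0 -> acc=87 shift=7
  byte[4]=0xB4 cont=1 payload=0x34=52: acc |= 52<<7 -> acc=6743 shift=14
  byte[5]=0x3B cont=0 payload=0x3B=59: acc |= 59<<14 -> acc=973399 shift=21 [end]
Varint 2: bytes[3:6] = D7 B4 3B -> value 973399 (3 byte(s))
  byte[6]=0x23 cont=0 payload=0x23=35: acc |= 35<<0 -> acc=35 shift=7 [end]
Varint 3: bytes[6:7] = 23 -> value 35 (1 byte(s))
  byte[7]=0x0F cont=0 payload=0x0F=15: acc |= 15<<0 -> acc=15 shift=7 [end]
Varint 4: bytes[7:8] = 0F -> value 15 (1 byte(s))
  byte[8]=0x0A cont=0 payload=0x0A=10: acc |= 10<<0 -> acc=10 shift=7 [end]
Varint 5: bytes[8:9] = 0A -> value 10 (1 byte(s))
  byte[9]=0xAC cont=1 payload=0x2C=44: acc |= 44<<0 -> acc=44 shift=7
  byte[10]=0x9A cont=1 payload=0x1A=26: acc |= 26<<7 -> acc=3372 shift=14
  byte[11]=0x0B cont=0 payload=0x0B=11: acc |= 11<<14 -> acc=183596 shift=21 [end]
Varint 6: bytes[9:12] = AC 9A 0B -> value 183596 (3 byte(s))
  byte[12]=0xFB cont=1 payload=0x7B=123: acc |= 123<<0 -> acc=123 shift=7
  byte[13]=0xDB cont=1 payload=0x5B=91: acc |= 91<<7 -> acc=11771 shift=14
  byte[14]=0x9F cont=1 payload=0x1F=31: acc |= 31<<14 -> acc=519675 shift=21
  byte[15]=0x41 cont=0 payload=0x41=65: acc |= 65<<21 -> acc=136834555 shift=28 [end]
Varint 7: bytes[12:16] = FB DB 9F 41 -> value 136834555 (4 byte(s))

Answer: 3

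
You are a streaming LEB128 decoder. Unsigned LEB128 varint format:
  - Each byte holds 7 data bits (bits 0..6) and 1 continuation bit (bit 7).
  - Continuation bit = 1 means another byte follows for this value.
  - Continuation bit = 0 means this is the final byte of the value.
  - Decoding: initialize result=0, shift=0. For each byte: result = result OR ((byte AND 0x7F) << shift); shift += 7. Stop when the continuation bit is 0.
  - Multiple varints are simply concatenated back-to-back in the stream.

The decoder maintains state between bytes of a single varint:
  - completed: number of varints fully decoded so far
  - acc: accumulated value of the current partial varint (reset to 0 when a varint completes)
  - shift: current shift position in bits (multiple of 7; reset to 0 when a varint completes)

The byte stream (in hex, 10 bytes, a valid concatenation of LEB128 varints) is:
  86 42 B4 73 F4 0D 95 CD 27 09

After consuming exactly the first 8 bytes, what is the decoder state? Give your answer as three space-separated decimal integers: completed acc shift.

Answer: 3 9877 14

Derivation:
byte[0]=0x86 cont=1 payload=0x06: acc |= 6<<0 -> completed=0 acc=6 shift=7
byte[1]=0x42 cont=0 payload=0x42: varint #1 complete (value=8454); reset -> completed=1 acc=0 shift=0
byte[2]=0xB4 cont=1 payload=0x34: acc |= 52<<0 -> completed=1 acc=52 shift=7
byte[3]=0x73 cont=0 payload=0x73: varint #2 complete (value=14772); reset -> completed=2 acc=0 shift=0
byte[4]=0xF4 cont=1 payload=0x74: acc |= 116<<0 -> completed=2 acc=116 shift=7
byte[5]=0x0D cont=0 payload=0x0D: varint #3 complete (value=1780); reset -> completed=3 acc=0 shift=0
byte[6]=0x95 cont=1 payload=0x15: acc |= 21<<0 -> completed=3 acc=21 shift=7
byte[7]=0xCD cont=1 payload=0x4D: acc |= 77<<7 -> completed=3 acc=9877 shift=14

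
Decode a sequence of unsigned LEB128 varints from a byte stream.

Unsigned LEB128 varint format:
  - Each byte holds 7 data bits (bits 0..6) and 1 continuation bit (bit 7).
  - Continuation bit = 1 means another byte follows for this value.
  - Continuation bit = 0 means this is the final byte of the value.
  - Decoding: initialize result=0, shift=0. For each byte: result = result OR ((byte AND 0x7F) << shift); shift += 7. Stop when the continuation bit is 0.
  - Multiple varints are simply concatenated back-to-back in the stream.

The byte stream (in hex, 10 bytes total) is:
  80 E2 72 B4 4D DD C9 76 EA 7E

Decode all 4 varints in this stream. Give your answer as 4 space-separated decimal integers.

  byte[0]=0x80 cont=1 payload=0x00=0: acc |= 0<<0 -> acc=0 shift=7
  byte[1]=0xE2 cont=1 payload=0x62=98: acc |= 98<<7 -> acc=12544 shift=14
  byte[2]=0x72 cont=0 payload=0x72=114: acc |= 114<<14 -> acc=1880320 shift=21 [end]
Varint 1: bytes[0:3] = 80 E2 72 -> value 1880320 (3 byte(s))
  byte[3]=0xB4 cont=1 payload=0x34=52: acc |= 52<<0 -> acc=52 shift=7
  byte[4]=0x4D cont=0 payload=0x4D=77: acc |= 77<<7 -> acc=9908 shift=14 [end]
Varint 2: bytes[3:5] = B4 4D -> value 9908 (2 byte(s))
  byte[5]=0xDD cont=1 payload=0x5D=93: acc |= 93<<0 -> acc=93 shift=7
  byte[6]=0xC9 cont=1 payload=0x49=73: acc |= 73<<7 -> acc=9437 shift=14
  byte[7]=0x76 cont=0 payload=0x76=118: acc |= 118<<14 -> acc=1942749 shift=21 [end]
Varint 3: bytes[5:8] = DD C9 76 -> value 1942749 (3 byte(s))
  byte[8]=0xEA cont=1 payload=0x6A=106: acc |= 106<<0 -> acc=106 shift=7
  byte[9]=0x7E cont=0 payload=0x7E=126: acc |= 126<<7 -> acc=16234 shift=14 [end]
Varint 4: bytes[8:10] = EA 7E -> value 16234 (2 byte(s))

Answer: 1880320 9908 1942749 16234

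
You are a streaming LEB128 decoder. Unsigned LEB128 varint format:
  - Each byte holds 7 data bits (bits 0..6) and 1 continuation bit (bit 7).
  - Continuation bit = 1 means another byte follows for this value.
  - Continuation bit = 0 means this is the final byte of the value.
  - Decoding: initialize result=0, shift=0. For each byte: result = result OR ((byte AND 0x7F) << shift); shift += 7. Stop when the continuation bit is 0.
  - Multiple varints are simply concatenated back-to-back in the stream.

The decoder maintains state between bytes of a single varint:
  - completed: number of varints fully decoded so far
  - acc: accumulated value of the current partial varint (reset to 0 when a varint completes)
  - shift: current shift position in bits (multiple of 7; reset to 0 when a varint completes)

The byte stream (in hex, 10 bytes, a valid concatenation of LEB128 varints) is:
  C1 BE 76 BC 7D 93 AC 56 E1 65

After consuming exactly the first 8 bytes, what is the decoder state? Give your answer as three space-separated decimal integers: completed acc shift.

Answer: 3 0 0

Derivation:
byte[0]=0xC1 cont=1 payload=0x41: acc |= 65<<0 -> completed=0 acc=65 shift=7
byte[1]=0xBE cont=1 payload=0x3E: acc |= 62<<7 -> completed=0 acc=8001 shift=14
byte[2]=0x76 cont=0 payload=0x76: varint #1 complete (value=1941313); reset -> completed=1 acc=0 shift=0
byte[3]=0xBC cont=1 payload=0x3C: acc |= 60<<0 -> completed=1 acc=60 shift=7
byte[4]=0x7D cont=0 payload=0x7D: varint #2 complete (value=16060); reset -> completed=2 acc=0 shift=0
byte[5]=0x93 cont=1 payload=0x13: acc |= 19<<0 -> completed=2 acc=19 shift=7
byte[6]=0xAC cont=1 payload=0x2C: acc |= 44<<7 -> completed=2 acc=5651 shift=14
byte[7]=0x56 cont=0 payload=0x56: varint #3 complete (value=1414675); reset -> completed=3 acc=0 shift=0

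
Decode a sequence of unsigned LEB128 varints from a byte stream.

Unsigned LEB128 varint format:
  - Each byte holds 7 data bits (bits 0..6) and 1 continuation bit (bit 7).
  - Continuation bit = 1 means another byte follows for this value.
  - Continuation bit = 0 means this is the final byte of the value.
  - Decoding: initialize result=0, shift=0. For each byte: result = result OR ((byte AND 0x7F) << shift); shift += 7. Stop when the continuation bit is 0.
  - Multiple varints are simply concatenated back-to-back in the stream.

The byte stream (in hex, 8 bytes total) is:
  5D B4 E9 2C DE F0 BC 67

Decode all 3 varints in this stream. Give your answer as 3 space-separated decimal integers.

  byte[0]=0x5D cont=0 payload=0x5D=93: acc |= 93<<0 -> acc=93 shift=7 [end]
Varint 1: bytes[0:1] = 5D -> value 93 (1 byte(s))
  byte[1]=0xB4 cont=1 payload=0x34=52: acc |= 52<<0 -> acc=52 shift=7
  byte[2]=0xE9 cont=1 payload=0x69=105: acc |= 105<<7 -> acc=13492 shift=14
  byte[3]=0x2C cont=0 payload=0x2C=44: acc |= 44<<14 -> acc=734388 shift=21 [end]
Varint 2: bytes[1:4] = B4 E9 2C -> value 734388 (3 byte(s))
  byte[4]=0xDE cont=1 payload=0x5E=94: acc |= 94<<0 -> acc=94 shift=7
  byte[5]=0xF0 cont=1 payload=0x70=112: acc |= 112<<7 -> acc=14430 shift=14
  byte[6]=0xBC cont=1 payload=0x3C=60: acc |= 60<<14 -> acc=997470 shift=21
  byte[7]=0x67 cont=0 payload=0x67=103: acc |= 103<<21 -> acc=217004126 shift=28 [end]
Varint 3: bytes[4:8] = DE F0 BC 67 -> value 217004126 (4 byte(s))

Answer: 93 734388 217004126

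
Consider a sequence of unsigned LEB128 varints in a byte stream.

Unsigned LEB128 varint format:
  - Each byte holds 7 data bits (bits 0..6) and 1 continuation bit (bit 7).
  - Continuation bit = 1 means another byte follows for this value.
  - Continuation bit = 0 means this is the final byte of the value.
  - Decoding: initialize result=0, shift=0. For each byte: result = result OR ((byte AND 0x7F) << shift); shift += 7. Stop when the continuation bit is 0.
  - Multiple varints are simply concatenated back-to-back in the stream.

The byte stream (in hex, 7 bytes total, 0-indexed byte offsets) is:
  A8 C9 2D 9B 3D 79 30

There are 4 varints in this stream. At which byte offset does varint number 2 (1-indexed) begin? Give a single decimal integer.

Answer: 3

Derivation:
  byte[0]=0xA8 cont=1 payload=0x28=40: acc |= 40<<0 -> acc=40 shift=7
  byte[1]=0xC9 cont=1 payload=0x49=73: acc |= 73<<7 -> acc=9384 shift=14
  byte[2]=0x2D cont=0 payload=0x2D=45: acc |= 45<<14 -> acc=746664 shift=21 [end]
Varint 1: bytes[0:3] = A8 C9 2D -> value 746664 (3 byte(s))
  byte[3]=0x9B cont=1 payload=0x1B=27: acc |= 27<<0 -> acc=27 shift=7
  byte[4]=0x3D cont=0 payload=0x3D=61: acc |= 61<<7 -> acc=7835 shift=14 [end]
Varint 2: bytes[3:5] = 9B 3D -> value 7835 (2 byte(s))
  byte[5]=0x79 cont=0 payload=0x79=121: acc |= 121<<0 -> acc=121 shift=7 [end]
Varint 3: bytes[5:6] = 79 -> value 121 (1 byte(s))
  byte[6]=0x30 cont=0 payload=0x30=48: acc |= 48<<0 -> acc=48 shift=7 [end]
Varint 4: bytes[6:7] = 30 -> value 48 (1 byte(s))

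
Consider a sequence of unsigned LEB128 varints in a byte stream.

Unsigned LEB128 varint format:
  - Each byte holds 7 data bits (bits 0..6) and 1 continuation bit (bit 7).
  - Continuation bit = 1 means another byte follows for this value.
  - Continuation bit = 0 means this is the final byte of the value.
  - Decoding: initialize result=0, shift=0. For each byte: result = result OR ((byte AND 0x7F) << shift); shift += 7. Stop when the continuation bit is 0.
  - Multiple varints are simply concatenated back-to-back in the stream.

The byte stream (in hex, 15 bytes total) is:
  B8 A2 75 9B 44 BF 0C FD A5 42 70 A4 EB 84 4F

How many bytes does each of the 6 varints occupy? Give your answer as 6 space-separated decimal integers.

  byte[0]=0xB8 cont=1 payload=0x38=56: acc |= 56<<0 -> acc=56 shift=7
  byte[1]=0xA2 cont=1 payload=0x22=34: acc |= 34<<7 -> acc=4408 shift=14
  byte[2]=0x75 cont=0 payload=0x75=117: acc |= 117<<14 -> acc=1921336 shift=21 [end]
Varint 1: bytes[0:3] = B8 A2 75 -> value 1921336 (3 byte(s))
  byte[3]=0x9B cont=1 payload=0x1B=27: acc |= 27<<0 -> acc=27 shift=7
  byte[4]=0x44 cont=0 payload=0x44=68: acc |= 68<<7 -> acc=8731 shift=14 [end]
Varint 2: bytes[3:5] = 9B 44 -> value 8731 (2 byte(s))
  byte[5]=0xBF cont=1 payload=0x3F=63: acc |= 63<<0 -> acc=63 shift=7
  byte[6]=0x0C cont=0 payload=0x0C=12: acc |= 12<<7 -> acc=1599 shift=14 [end]
Varint 3: bytes[5:7] = BF 0C -> value 1599 (2 byte(s))
  byte[7]=0xFD cont=1 payload=0x7D=125: acc |= 125<<0 -> acc=125 shift=7
  byte[8]=0xA5 cont=1 payload=0x25=37: acc |= 37<<7 -> acc=4861 shift=14
  byte[9]=0x42 cont=0 payload=0x42=66: acc |= 66<<14 -> acc=1086205 shift=21 [end]
Varint 4: bytes[7:10] = FD A5 42 -> value 1086205 (3 byte(s))
  byte[10]=0x70 cont=0 payload=0x70=112: acc |= 112<<0 -> acc=112 shift=7 [end]
Varint 5: bytes[10:11] = 70 -> value 112 (1 byte(s))
  byte[11]=0xA4 cont=1 payload=0x24=36: acc |= 36<<0 -> acc=36 shift=7
  byte[12]=0xEB cont=1 payload=0x6B=107: acc |= 107<<7 -> acc=13732 shift=14
  byte[13]=0x84 cont=1 payload=0x04=4: acc |= 4<<14 -> acc=79268 shift=21
  byte[14]=0x4F cont=0 payload=0x4F=79: acc |= 79<<21 -> acc=165754276 shift=28 [end]
Varint 6: bytes[11:15] = A4 EB 84 4F -> value 165754276 (4 byte(s))

Answer: 3 2 2 3 1 4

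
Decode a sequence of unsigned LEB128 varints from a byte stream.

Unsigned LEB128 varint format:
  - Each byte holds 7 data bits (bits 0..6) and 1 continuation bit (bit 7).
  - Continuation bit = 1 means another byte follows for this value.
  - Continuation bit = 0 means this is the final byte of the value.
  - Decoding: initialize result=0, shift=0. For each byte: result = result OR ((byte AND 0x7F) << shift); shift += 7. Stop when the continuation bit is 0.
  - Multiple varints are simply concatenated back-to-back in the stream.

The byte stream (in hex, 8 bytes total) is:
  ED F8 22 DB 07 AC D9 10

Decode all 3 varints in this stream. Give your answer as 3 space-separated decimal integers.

  byte[0]=0xED cont=1 payload=0x6D=109: acc |= 109<<0 -> acc=109 shift=7
  byte[1]=0xF8 cont=1 payload=0x78=120: acc |= 120<<7 -> acc=15469 shift=14
  byte[2]=0x22 cont=0 payload=0x22=34: acc |= 34<<14 -> acc=572525 shift=21 [end]
Varint 1: bytes[0:3] = ED F8 22 -> value 572525 (3 byte(s))
  byte[3]=0xDB cont=1 payload=0x5B=91: acc |= 91<<0 -> acc=91 shift=7
  byte[4]=0x07 cont=0 payload=0x07=7: acc |= 7<<7 -> acc=987 shift=14 [end]
Varint 2: bytes[3:5] = DB 07 -> value 987 (2 byte(s))
  byte[5]=0xAC cont=1 payload=0x2C=44: acc |= 44<<0 -> acc=44 shift=7
  byte[6]=0xD9 cont=1 payload=0x59=89: acc |= 89<<7 -> acc=11436 shift=14
  byte[7]=0x10 cont=0 payload=0x10=16: acc |= 16<<14 -> acc=273580 shift=21 [end]
Varint 3: bytes[5:8] = AC D9 10 -> value 273580 (3 byte(s))

Answer: 572525 987 273580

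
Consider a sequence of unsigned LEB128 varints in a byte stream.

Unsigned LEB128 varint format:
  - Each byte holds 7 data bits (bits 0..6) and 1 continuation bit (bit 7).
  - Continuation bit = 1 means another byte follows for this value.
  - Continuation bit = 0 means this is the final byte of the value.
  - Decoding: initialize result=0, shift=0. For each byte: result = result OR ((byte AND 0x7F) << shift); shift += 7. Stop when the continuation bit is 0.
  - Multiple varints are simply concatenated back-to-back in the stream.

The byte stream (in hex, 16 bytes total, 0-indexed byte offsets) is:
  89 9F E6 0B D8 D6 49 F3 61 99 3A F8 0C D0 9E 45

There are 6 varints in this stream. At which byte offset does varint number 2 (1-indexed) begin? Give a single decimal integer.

  byte[0]=0x89 cont=1 payload=0x09=9: acc |= 9<<0 -> acc=9 shift=7
  byte[1]=0x9F cont=1 payload=0x1F=31: acc |= 31<<7 -> acc=3977 shift=14
  byte[2]=0xE6 cont=1 payload=0x66=102: acc |= 102<<14 -> acc=1675145 shift=21
  byte[3]=0x0B cont=0 payload=0x0B=11: acc |= 11<<21 -> acc=24743817 shift=28 [end]
Varint 1: bytes[0:4] = 89 9F E6 0B -> value 24743817 (4 byte(s))
  byte[4]=0xD8 cont=1 payload=0x58=88: acc |= 88<<0 -> acc=88 shift=7
  byte[5]=0xD6 cont=1 payload=0x56=86: acc |= 86<<7 -> acc=11096 shift=14
  byte[6]=0x49 cont=0 payload=0x49=73: acc |= 73<<14 -> acc=1207128 shift=21 [end]
Varint 2: bytes[4:7] = D8 D6 49 -> value 1207128 (3 byte(s))
  byte[7]=0xF3 cont=1 payload=0x73=115: acc |= 115<<0 -> acc=115 shift=7
  byte[8]=0x61 cont=0 payload=0x61=97: acc |= 97<<7 -> acc=12531 shift=14 [end]
Varint 3: bytes[7:9] = F3 61 -> value 12531 (2 byte(s))
  byte[9]=0x99 cont=1 payload=0x19=25: acc |= 25<<0 -> acc=25 shift=7
  byte[10]=0x3A cont=0 payload=0x3A=58: acc |= 58<<7 -> acc=7449 shift=14 [end]
Varint 4: bytes[9:11] = 99 3A -> value 7449 (2 byte(s))
  byte[11]=0xF8 cont=1 payload=0x78=120: acc |= 120<<0 -> acc=120 shift=7
  byte[12]=0x0C cont=0 payload=0x0C=12: acc |= 12<<7 -> acc=1656 shift=14 [end]
Varint 5: bytes[11:13] = F8 0C -> value 1656 (2 byte(s))
  byte[13]=0xD0 cont=1 payload=0x50=80: acc |= 80<<0 -> acc=80 shift=7
  byte[14]=0x9E cont=1 payload=0x1E=30: acc |= 30<<7 -> acc=3920 shift=14
  byte[15]=0x45 cont=0 payload=0x45=69: acc |= 69<<14 -> acc=1134416 shift=21 [end]
Varint 6: bytes[13:16] = D0 9E 45 -> value 1134416 (3 byte(s))

Answer: 4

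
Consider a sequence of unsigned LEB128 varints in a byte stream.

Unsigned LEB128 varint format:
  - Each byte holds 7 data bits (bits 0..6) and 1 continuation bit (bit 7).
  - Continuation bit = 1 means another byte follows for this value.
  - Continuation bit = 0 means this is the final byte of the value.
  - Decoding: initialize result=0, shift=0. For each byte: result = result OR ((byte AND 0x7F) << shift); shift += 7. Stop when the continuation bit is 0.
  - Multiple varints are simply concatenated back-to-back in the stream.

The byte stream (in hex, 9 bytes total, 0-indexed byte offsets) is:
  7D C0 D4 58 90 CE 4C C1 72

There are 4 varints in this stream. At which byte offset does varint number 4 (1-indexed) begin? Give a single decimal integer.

  byte[0]=0x7D cont=0 payload=0x7D=125: acc |= 125<<0 -> acc=125 shift=7 [end]
Varint 1: bytes[0:1] = 7D -> value 125 (1 byte(s))
  byte[1]=0xC0 cont=1 payload=0x40=64: acc |= 64<<0 -> acc=64 shift=7
  byte[2]=0xD4 cont=1 payload=0x54=84: acc |= 84<<7 -> acc=10816 shift=14
  byte[3]=0x58 cont=0 payload=0x58=88: acc |= 88<<14 -> acc=1452608 shift=21 [end]
Varint 2: bytes[1:4] = C0 D4 58 -> value 1452608 (3 byte(s))
  byte[4]=0x90 cont=1 payload=0x10=16: acc |= 16<<0 -> acc=16 shift=7
  byte[5]=0xCE cont=1 payload=0x4E=78: acc |= 78<<7 -> acc=10000 shift=14
  byte[6]=0x4C cont=0 payload=0x4C=76: acc |= 76<<14 -> acc=1255184 shift=21 [end]
Varint 3: bytes[4:7] = 90 CE 4C -> value 1255184 (3 byte(s))
  byte[7]=0xC1 cont=1 payload=0x41=65: acc |= 65<<0 -> acc=65 shift=7
  byte[8]=0x72 cont=0 payload=0x72=114: acc |= 114<<7 -> acc=14657 shift=14 [end]
Varint 4: bytes[7:9] = C1 72 -> value 14657 (2 byte(s))

Answer: 7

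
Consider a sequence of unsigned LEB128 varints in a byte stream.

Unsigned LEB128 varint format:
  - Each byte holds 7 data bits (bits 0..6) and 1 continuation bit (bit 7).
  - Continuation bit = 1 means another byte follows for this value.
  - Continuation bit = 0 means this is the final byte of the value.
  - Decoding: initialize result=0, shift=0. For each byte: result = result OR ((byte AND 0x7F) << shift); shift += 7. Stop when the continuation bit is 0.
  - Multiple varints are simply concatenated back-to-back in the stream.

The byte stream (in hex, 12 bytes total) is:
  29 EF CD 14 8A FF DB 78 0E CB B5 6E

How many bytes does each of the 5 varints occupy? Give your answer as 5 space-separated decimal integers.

  byte[0]=0x29 cont=0 payload=0x29=41: acc |= 41<<0 -> acc=41 shift=7 [end]
Varint 1: bytes[0:1] = 29 -> value 41 (1 byte(s))
  byte[1]=0xEF cont=1 payload=0x6F=111: acc |= 111<<0 -> acc=111 shift=7
  byte[2]=0xCD cont=1 payload=0x4D=77: acc |= 77<<7 -> acc=9967 shift=14
  byte[3]=0x14 cont=0 payload=0x14=20: acc |= 20<<14 -> acc=337647 shift=21 [end]
Varint 2: bytes[1:4] = EF CD 14 -> value 337647 (3 byte(s))
  byte[4]=0x8A cont=1 payload=0x0A=10: acc |= 10<<0 -> acc=10 shift=7
  byte[5]=0xFF cont=1 payload=0x7F=127: acc |= 127<<7 -> acc=16266 shift=14
  byte[6]=0xDB cont=1 payload=0x5B=91: acc |= 91<<14 -> acc=1507210 shift=21
  byte[7]=0x78 cont=0 payload=0x78=120: acc |= 120<<21 -> acc=253165450 shift=28 [end]
Varint 3: bytes[4:8] = 8A FF DB 78 -> value 253165450 (4 byte(s))
  byte[8]=0x0E cont=0 payload=0x0E=14: acc |= 14<<0 -> acc=14 shift=7 [end]
Varint 4: bytes[8:9] = 0E -> value 14 (1 byte(s))
  byte[9]=0xCB cont=1 payload=0x4B=75: acc |= 75<<0 -> acc=75 shift=7
  byte[10]=0xB5 cont=1 payload=0x35=53: acc |= 53<<7 -> acc=6859 shift=14
  byte[11]=0x6E cont=0 payload=0x6E=110: acc |= 110<<14 -> acc=1809099 shift=21 [end]
Varint 5: bytes[9:12] = CB B5 6E -> value 1809099 (3 byte(s))

Answer: 1 3 4 1 3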